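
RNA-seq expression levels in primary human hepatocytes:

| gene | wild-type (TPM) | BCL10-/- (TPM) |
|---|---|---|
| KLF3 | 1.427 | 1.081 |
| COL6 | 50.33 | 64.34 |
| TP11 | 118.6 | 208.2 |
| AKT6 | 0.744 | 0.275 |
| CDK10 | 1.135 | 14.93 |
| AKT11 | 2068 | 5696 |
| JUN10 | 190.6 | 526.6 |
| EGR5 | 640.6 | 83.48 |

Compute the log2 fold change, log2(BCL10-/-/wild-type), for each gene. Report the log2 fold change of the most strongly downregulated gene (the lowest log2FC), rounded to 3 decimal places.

-2.940

log2(1.081/1.427) = -0.401  (KLF3)
log2(64.34/50.33) = 0.354  (COL6)
log2(208.2/118.6) = 0.812  (TP11)
log2(0.275/0.744) = -1.436  (AKT6)
log2(14.93/1.135) = 3.717  (CDK10)
log2(5696/2068) = 1.462  (AKT11)
log2(526.6/190.6) = 1.466  (JUN10)
log2(83.48/640.6) = -2.940  (EGR5)
EGR5 is most strongly downregulated.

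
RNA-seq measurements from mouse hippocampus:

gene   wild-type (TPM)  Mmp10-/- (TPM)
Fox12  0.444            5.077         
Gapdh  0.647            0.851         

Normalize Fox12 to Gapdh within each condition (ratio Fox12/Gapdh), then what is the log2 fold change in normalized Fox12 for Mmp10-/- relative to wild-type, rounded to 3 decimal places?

Fox12/Gapdh (wild-type) = 0.444 / 0.647 = 0.68624
Fox12/Gapdh (Mmp10-/-) = 5.077 / 0.851 = 5.9659
Fold change = 5.9659 / 0.68624 = 8.6936
log2(8.6936) = 3.1200

3.120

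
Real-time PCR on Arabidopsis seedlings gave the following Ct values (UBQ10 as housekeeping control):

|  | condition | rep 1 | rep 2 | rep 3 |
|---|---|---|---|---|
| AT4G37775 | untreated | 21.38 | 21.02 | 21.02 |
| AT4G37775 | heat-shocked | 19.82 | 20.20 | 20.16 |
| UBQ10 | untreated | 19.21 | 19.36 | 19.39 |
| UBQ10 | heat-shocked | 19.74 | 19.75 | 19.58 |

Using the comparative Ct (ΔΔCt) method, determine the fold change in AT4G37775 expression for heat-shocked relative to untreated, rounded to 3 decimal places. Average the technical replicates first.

2.732

Mean Ct: AT4G37775 untreated 21.140; AT4G37775 heat-shocked 20.060; UBQ10 untreated 19.320; UBQ10 heat-shocked 19.690
ΔCt(untreated) = 21.140 − 19.320 = 1.820
ΔCt(heat-shocked) = 20.060 − 19.690 = 0.370
ΔΔCt = 0.370 − 1.820 = -1.450
Fold change = 2^(−(-1.450)) = 2^1.450 = 2.7321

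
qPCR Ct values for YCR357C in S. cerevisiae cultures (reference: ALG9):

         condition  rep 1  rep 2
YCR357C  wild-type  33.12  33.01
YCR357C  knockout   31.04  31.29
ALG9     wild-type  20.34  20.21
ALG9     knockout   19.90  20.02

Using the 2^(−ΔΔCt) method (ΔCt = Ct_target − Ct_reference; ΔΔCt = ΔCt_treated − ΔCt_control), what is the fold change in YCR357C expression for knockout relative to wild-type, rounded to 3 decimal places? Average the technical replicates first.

3.000

Mean Ct: YCR357C wild-type 33.065; YCR357C knockout 31.165; ALG9 wild-type 20.275; ALG9 knockout 19.960
ΔCt(wild-type) = 33.065 − 20.275 = 12.790
ΔCt(knockout) = 31.165 − 19.960 = 11.205
ΔΔCt = 11.205 − 12.790 = -1.585
Fold change = 2^(−(-1.585)) = 2^1.585 = 3.0001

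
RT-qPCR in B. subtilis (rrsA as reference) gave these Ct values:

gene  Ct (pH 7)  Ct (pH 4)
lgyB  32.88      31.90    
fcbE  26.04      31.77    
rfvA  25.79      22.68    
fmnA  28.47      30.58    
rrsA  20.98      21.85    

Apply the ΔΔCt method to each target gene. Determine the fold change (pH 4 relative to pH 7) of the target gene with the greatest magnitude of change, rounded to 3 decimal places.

0.034

lgyB: ΔΔCt = (31.90−21.85) − (32.88−20.98) = 10.05 − 11.90 = -1.85; fold change = 2^1.85 = 3.605
fcbE: ΔΔCt = (31.77−21.85) − (26.04−20.98) = 9.92 − 5.06 = 4.86; fold change = 2^-4.86 = 0.034
rfvA: ΔΔCt = (22.68−21.85) − (25.79−20.98) = 0.83 − 4.81 = -3.98; fold change = 2^3.98 = 15.780
fmnA: ΔΔCt = (30.58−21.85) − (28.47−20.98) = 8.73 − 7.49 = 1.24; fold change = 2^-1.24 = 0.423
fcbE has the largest |ΔΔCt| = 4.86.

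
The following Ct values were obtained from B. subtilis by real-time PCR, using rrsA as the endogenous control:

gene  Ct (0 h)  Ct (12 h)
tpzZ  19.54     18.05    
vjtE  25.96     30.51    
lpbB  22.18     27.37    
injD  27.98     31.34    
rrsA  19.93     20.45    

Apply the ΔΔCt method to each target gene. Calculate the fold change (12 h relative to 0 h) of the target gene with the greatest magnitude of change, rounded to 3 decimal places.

0.039

tpzZ: ΔΔCt = (18.05−20.45) − (19.54−19.93) = -2.40 − (-0.39) = -2.01; fold change = 2^2.01 = 4.028
vjtE: ΔΔCt = (30.51−20.45) − (25.96−19.93) = 10.06 − 6.03 = 4.03; fold change = 2^-4.03 = 0.061
lpbB: ΔΔCt = (27.37−20.45) − (22.18−19.93) = 6.92 − 2.25 = 4.67; fold change = 2^-4.67 = 0.039
injD: ΔΔCt = (31.34−20.45) − (27.98−19.93) = 10.89 − 8.05 = 2.84; fold change = 2^-2.84 = 0.140
lpbB has the largest |ΔΔCt| = 4.67.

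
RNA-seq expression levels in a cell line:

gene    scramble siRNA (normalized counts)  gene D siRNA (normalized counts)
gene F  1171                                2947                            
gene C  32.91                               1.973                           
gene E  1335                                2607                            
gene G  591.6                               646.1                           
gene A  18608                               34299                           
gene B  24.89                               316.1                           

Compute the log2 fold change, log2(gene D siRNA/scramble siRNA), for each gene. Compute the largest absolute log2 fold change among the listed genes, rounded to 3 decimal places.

4.060

log2(2947/1171) = 1.332  (gene F)
log2(1.973/32.91) = -4.060  (gene C)
log2(2607/1335) = 0.966  (gene E)
log2(646.1/591.6) = 0.127  (gene G)
log2(34299/18608) = 0.882  (gene A)
log2(316.1/24.89) = 3.667  (gene B)
The largest magnitude belongs to gene C.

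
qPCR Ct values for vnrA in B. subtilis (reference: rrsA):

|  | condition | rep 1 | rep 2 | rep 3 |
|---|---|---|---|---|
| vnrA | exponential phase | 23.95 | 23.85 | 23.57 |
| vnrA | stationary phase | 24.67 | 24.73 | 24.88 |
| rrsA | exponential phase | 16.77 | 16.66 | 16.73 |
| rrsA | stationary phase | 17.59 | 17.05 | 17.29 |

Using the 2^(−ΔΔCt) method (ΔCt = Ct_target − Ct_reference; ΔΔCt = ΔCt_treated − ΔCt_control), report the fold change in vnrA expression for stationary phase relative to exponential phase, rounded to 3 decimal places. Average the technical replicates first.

Mean Ct: vnrA exponential phase 23.790; vnrA stationary phase 24.760; rrsA exponential phase 16.720; rrsA stationary phase 17.310
ΔCt(exponential phase) = 23.790 − 16.720 = 7.070
ΔCt(stationary phase) = 24.760 − 17.310 = 7.450
ΔΔCt = 7.450 − 7.070 = 0.380
Fold change = 2^(−0.380) = 0.7684

0.768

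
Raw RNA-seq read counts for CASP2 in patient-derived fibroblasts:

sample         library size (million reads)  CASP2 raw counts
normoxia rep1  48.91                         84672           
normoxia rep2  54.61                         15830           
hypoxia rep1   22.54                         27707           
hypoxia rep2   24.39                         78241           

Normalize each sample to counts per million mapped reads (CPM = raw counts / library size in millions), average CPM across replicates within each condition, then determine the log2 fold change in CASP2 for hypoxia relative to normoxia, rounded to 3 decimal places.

CPM(normoxia rep1) = 84672 / 48.91 = 1731.1797
CPM(normoxia rep2) = 15830 / 54.61 = 289.8736
CPM(hypoxia rep1) = 27707 / 22.54 = 1229.2369
CPM(hypoxia rep2) = 78241 / 24.39 = 3207.9131
mean CPM(normoxia) = 1010.5267; mean CPM(hypoxia) = 2218.5750
Fold change = 2218.5750 / 1010.5267 = 2.19546
log2(2.19546) = 1.1345

1.135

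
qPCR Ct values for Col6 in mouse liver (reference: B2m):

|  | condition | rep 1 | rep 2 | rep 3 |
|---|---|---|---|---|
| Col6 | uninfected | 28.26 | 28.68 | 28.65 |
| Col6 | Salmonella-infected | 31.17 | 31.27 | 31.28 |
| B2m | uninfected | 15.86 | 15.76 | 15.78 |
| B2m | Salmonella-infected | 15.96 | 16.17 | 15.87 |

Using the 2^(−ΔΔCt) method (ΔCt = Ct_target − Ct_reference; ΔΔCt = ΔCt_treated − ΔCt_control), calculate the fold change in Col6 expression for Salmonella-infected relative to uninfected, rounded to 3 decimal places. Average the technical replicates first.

0.176

Mean Ct: Col6 uninfected 28.530; Col6 Salmonella-infected 31.240; B2m uninfected 15.800; B2m Salmonella-infected 16.000
ΔCt(uninfected) = 28.530 − 15.800 = 12.730
ΔCt(Salmonella-infected) = 31.240 − 16.000 = 15.240
ΔΔCt = 15.240 − 12.730 = 2.510
Fold change = 2^(−2.510) = 0.1756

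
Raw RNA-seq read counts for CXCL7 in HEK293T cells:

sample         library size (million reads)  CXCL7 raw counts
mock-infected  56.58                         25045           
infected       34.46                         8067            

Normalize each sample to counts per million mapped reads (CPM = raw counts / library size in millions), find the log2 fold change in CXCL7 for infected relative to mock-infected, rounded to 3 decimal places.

-0.919

CPM(mock-infected) = 25045 / 56.58 = 442.6476
CPM(infected) = 8067 / 34.46 = 234.0975
Fold change = 234.0975 / 442.6476 = 0.52886
log2(0.52886) = -0.9190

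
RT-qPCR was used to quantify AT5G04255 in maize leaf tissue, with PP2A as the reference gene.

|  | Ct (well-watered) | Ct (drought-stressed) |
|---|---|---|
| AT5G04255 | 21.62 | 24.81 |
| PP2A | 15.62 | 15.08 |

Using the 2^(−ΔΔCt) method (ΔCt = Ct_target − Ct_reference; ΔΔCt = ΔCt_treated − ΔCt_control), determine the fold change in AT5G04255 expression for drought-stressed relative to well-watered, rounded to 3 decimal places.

0.075

ΔCt(well-watered) = 21.620 − 15.620 = 6.000
ΔCt(drought-stressed) = 24.810 − 15.080 = 9.730
ΔΔCt = 9.730 − 6.000 = 3.730
Fold change = 2^(−3.730) = 0.0754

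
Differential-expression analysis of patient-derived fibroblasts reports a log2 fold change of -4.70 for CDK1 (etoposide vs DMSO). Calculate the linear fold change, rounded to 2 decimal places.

Fold change = 2^(-4.70) = 0.038

0.04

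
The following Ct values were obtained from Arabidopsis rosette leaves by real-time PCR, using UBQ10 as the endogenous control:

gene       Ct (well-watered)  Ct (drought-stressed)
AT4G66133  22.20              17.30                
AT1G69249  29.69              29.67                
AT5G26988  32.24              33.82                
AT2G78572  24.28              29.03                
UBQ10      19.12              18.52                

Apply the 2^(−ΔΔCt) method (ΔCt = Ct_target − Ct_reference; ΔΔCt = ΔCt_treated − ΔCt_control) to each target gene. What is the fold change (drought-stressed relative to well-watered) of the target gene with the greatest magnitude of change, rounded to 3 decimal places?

0.025

AT4G66133: ΔΔCt = (17.30−18.52) − (22.20−19.12) = -1.22 − 3.08 = -4.30; fold change = 2^4.30 = 19.698
AT1G69249: ΔΔCt = (29.67−18.52) − (29.69−19.12) = 11.15 − 10.57 = 0.58; fold change = 2^-0.58 = 0.669
AT5G26988: ΔΔCt = (33.82−18.52) − (32.24−19.12) = 15.30 − 13.12 = 2.18; fold change = 2^-2.18 = 0.221
AT2G78572: ΔΔCt = (29.03−18.52) − (24.28−19.12) = 10.51 − 5.16 = 5.35; fold change = 2^-5.35 = 0.025
AT2G78572 has the largest |ΔΔCt| = 5.35.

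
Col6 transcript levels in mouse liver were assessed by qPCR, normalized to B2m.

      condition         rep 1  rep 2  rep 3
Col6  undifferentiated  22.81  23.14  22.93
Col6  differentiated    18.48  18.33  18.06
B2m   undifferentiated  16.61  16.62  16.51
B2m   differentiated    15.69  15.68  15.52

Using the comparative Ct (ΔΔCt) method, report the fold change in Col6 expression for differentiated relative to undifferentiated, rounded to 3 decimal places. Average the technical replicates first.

Mean Ct: Col6 undifferentiated 22.960; Col6 differentiated 18.290; B2m undifferentiated 16.580; B2m differentiated 15.630
ΔCt(undifferentiated) = 22.960 − 16.580 = 6.380
ΔCt(differentiated) = 18.290 − 15.630 = 2.660
ΔΔCt = 2.660 − 6.380 = -3.720
Fold change = 2^(−(-3.720)) = 2^3.720 = 13.1775

13.177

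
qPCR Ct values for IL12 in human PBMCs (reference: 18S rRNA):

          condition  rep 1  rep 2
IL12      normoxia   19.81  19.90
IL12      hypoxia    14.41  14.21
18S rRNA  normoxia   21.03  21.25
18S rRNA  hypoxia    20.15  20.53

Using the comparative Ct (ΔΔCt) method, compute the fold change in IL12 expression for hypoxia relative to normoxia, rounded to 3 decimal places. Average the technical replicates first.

Mean Ct: IL12 normoxia 19.855; IL12 hypoxia 14.310; 18S rRNA normoxia 21.140; 18S rRNA hypoxia 20.340
ΔCt(normoxia) = 19.855 − 21.140 = -1.285
ΔCt(hypoxia) = 14.310 − 20.340 = -6.030
ΔΔCt = -6.030 − (-1.285) = -4.745
Fold change = 2^(−(-4.745)) = 2^4.745 = 26.8156

26.816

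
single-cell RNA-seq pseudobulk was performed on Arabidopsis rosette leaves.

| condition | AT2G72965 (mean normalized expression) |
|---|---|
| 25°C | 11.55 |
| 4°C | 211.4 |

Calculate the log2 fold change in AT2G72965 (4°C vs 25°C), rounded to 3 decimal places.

Fold change = 211.4 / 11.55 = 18.3030
log2(18.3030) = 4.1940

4.194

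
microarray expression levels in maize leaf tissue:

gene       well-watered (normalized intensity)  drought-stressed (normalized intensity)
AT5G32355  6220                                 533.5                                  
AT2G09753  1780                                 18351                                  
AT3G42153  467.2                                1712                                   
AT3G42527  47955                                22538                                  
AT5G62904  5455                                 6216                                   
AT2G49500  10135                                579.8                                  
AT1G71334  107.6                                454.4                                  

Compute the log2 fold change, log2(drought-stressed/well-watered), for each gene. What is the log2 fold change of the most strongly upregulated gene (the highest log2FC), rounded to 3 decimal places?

3.366

log2(533.5/6220) = -3.543  (AT5G32355)
log2(18351/1780) = 3.366  (AT2G09753)
log2(1712/467.2) = 1.874  (AT3G42153)
log2(22538/47955) = -1.089  (AT3G42527)
log2(6216/5455) = 0.188  (AT5G62904)
log2(579.8/10135) = -4.128  (AT2G49500)
log2(454.4/107.6) = 2.078  (AT1G71334)
AT2G09753 is most strongly upregulated.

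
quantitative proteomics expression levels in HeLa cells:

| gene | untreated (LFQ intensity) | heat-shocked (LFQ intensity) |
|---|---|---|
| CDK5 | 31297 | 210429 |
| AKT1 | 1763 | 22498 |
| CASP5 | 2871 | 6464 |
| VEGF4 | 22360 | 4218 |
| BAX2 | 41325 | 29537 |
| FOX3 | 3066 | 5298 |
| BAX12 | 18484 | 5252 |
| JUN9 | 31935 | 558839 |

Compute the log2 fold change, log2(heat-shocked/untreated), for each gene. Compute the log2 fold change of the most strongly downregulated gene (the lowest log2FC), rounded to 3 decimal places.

log2(210429/31297) = 2.749  (CDK5)
log2(22498/1763) = 3.674  (AKT1)
log2(6464/2871) = 1.171  (CASP5)
log2(4218/22360) = -2.406  (VEGF4)
log2(29537/41325) = -0.484  (BAX2)
log2(5298/3066) = 0.789  (FOX3)
log2(5252/18484) = -1.815  (BAX12)
log2(558839/31935) = 4.129  (JUN9)
VEGF4 is most strongly downregulated.

-2.406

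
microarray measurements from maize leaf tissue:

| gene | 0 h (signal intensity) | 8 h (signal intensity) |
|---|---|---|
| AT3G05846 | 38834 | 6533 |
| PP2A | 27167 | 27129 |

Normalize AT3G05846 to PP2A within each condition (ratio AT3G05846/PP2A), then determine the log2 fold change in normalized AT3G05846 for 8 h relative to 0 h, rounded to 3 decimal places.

-2.569

AT3G05846/PP2A (0 h) = 38834 / 27167 = 1.4295
AT3G05846/PP2A (8 h) = 6533 / 27129 = 0.24081
Fold change = 0.24081 / 1.4295 = 0.1685
log2(0.1685) = -2.5695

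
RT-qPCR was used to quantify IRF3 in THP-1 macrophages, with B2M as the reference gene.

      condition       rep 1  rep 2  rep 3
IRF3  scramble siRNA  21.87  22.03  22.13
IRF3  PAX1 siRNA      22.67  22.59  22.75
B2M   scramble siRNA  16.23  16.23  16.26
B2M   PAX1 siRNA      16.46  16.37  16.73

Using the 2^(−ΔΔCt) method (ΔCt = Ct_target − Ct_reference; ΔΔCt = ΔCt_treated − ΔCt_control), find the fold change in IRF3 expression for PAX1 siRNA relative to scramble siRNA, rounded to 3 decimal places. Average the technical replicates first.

Mean Ct: IRF3 scramble siRNA 22.010; IRF3 PAX1 siRNA 22.670; B2M scramble siRNA 16.240; B2M PAX1 siRNA 16.520
ΔCt(scramble siRNA) = 22.010 − 16.240 = 5.770
ΔCt(PAX1 siRNA) = 22.670 − 16.520 = 6.150
ΔΔCt = 6.150 − 5.770 = 0.380
Fold change = 2^(−0.380) = 0.7684

0.768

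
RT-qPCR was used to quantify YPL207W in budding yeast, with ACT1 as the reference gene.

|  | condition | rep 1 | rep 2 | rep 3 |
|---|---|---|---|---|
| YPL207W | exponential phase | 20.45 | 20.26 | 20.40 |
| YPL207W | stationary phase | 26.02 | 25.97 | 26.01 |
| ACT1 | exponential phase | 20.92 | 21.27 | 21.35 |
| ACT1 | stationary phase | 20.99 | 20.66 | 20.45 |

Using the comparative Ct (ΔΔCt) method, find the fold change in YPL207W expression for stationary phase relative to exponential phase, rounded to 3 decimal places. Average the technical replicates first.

0.014

Mean Ct: YPL207W exponential phase 20.370; YPL207W stationary phase 26.000; ACT1 exponential phase 21.180; ACT1 stationary phase 20.700
ΔCt(exponential phase) = 20.370 − 21.180 = -0.810
ΔCt(stationary phase) = 26.000 − 20.700 = 5.300
ΔΔCt = 5.300 − (-0.810) = 6.110
Fold change = 2^(−6.110) = 0.0145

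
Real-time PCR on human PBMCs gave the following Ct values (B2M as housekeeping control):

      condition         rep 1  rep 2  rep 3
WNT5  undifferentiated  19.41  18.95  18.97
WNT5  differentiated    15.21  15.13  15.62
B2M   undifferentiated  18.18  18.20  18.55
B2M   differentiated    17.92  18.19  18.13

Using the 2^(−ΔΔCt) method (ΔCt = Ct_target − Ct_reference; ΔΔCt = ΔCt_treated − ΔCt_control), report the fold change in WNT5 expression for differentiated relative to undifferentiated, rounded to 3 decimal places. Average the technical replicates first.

11.794

Mean Ct: WNT5 undifferentiated 19.110; WNT5 differentiated 15.320; B2M undifferentiated 18.310; B2M differentiated 18.080
ΔCt(undifferentiated) = 19.110 − 18.310 = 0.800
ΔCt(differentiated) = 15.320 − 18.080 = -2.760
ΔΔCt = -2.760 − 0.800 = -3.560
Fold change = 2^(−(-3.560)) = 2^3.560 = 11.7942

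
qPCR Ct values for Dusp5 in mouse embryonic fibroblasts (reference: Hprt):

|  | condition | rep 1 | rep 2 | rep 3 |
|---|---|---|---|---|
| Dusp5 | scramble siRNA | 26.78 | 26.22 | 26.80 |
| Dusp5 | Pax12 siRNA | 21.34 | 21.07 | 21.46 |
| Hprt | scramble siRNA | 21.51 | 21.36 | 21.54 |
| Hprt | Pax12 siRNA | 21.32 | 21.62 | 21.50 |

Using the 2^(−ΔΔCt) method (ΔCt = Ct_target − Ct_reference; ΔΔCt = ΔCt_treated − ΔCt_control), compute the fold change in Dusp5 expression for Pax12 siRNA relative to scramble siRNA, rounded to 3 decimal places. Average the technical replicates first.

39.947

Mean Ct: Dusp5 scramble siRNA 26.600; Dusp5 Pax12 siRNA 21.290; Hprt scramble siRNA 21.470; Hprt Pax12 siRNA 21.480
ΔCt(scramble siRNA) = 26.600 − 21.470 = 5.130
ΔCt(Pax12 siRNA) = 21.290 − 21.480 = -0.190
ΔΔCt = -0.190 − 5.130 = -5.320
Fold change = 2^(−(-5.320)) = 2^5.320 = 39.9466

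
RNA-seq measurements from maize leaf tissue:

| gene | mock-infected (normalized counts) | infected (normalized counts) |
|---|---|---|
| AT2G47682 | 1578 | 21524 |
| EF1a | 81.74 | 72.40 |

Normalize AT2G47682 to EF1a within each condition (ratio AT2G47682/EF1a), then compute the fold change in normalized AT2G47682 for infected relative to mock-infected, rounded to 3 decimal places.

15.400

AT2G47682/EF1a (mock-infected) = 1578 / 81.74 = 19.305
AT2G47682/EF1a (infected) = 21524 / 72.40 = 297.29
Fold change = 297.29 / 19.305 = 15.3997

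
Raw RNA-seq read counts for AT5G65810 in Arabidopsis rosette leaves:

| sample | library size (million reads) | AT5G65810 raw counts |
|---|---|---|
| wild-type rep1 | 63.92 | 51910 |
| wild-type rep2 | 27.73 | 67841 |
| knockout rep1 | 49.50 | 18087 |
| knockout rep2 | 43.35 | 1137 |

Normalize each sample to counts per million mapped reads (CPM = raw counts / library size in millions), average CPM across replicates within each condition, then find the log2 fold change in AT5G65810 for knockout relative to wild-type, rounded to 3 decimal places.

CPM(wild-type rep1) = 51910 / 63.92 = 812.1089
CPM(wild-type rep2) = 67841 / 27.73 = 2446.4840
CPM(knockout rep1) = 18087 / 49.50 = 365.3939
CPM(knockout rep2) = 1137 / 43.35 = 26.2284
mean CPM(wild-type) = 1629.2964; mean CPM(knockout) = 195.8112
Fold change = 195.8112 / 1629.2964 = 0.12018
log2(0.12018) = -3.0567

-3.057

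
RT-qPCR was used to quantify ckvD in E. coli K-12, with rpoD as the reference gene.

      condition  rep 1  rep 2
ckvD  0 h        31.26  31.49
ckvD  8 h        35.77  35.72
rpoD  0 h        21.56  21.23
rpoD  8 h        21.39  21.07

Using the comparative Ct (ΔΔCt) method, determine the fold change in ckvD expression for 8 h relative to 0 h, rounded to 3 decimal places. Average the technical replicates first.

Mean Ct: ckvD 0 h 31.375; ckvD 8 h 35.745; rpoD 0 h 21.395; rpoD 8 h 21.230
ΔCt(0 h) = 31.375 − 21.395 = 9.980
ΔCt(8 h) = 35.745 − 21.230 = 14.515
ΔΔCt = 14.515 − 9.980 = 4.535
Fold change = 2^(−4.535) = 0.0431

0.043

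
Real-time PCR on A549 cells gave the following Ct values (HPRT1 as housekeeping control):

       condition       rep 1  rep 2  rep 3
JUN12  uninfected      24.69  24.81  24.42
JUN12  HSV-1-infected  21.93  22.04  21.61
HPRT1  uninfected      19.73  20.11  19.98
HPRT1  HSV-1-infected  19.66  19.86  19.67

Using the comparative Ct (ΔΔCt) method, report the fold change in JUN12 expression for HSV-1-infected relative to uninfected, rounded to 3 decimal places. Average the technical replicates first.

Mean Ct: JUN12 uninfected 24.640; JUN12 HSV-1-infected 21.860; HPRT1 uninfected 19.940; HPRT1 HSV-1-infected 19.730
ΔCt(uninfected) = 24.640 − 19.940 = 4.700
ΔCt(HSV-1-infected) = 21.860 − 19.730 = 2.130
ΔΔCt = 2.130 − 4.700 = -2.570
Fold change = 2^(−(-2.570)) = 2^2.570 = 5.9381

5.938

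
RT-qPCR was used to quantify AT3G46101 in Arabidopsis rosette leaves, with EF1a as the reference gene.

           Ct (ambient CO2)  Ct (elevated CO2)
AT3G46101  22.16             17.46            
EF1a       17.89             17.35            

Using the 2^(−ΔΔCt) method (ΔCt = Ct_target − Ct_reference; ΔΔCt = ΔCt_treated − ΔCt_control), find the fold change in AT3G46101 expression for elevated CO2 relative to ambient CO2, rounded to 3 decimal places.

ΔCt(ambient CO2) = 22.160 − 17.890 = 4.270
ΔCt(elevated CO2) = 17.460 − 17.350 = 0.110
ΔΔCt = 0.110 − 4.270 = -4.160
Fold change = 2^(−(-4.160)) = 2^4.160 = 17.8766

17.877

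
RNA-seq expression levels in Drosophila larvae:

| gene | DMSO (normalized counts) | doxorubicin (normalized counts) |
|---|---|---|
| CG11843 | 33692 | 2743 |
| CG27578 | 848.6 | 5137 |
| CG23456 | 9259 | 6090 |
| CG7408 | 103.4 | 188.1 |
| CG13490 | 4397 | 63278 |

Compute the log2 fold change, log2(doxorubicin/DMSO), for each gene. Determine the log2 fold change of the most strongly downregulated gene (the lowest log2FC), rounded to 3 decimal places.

log2(2743/33692) = -3.619  (CG11843)
log2(5137/848.6) = 2.598  (CG27578)
log2(6090/9259) = -0.604  (CG23456)
log2(188.1/103.4) = 0.863  (CG7408)
log2(63278/4397) = 3.847  (CG13490)
CG11843 is most strongly downregulated.

-3.619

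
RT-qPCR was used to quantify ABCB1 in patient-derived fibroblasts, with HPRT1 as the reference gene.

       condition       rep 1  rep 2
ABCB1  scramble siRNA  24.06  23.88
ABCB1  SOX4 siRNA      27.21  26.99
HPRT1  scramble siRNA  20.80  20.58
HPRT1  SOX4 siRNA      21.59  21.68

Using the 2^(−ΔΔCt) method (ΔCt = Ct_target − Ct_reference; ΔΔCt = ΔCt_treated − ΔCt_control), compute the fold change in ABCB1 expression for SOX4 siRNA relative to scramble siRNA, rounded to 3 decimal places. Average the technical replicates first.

0.220

Mean Ct: ABCB1 scramble siRNA 23.970; ABCB1 SOX4 siRNA 27.100; HPRT1 scramble siRNA 20.690; HPRT1 SOX4 siRNA 21.635
ΔCt(scramble siRNA) = 23.970 − 20.690 = 3.280
ΔCt(SOX4 siRNA) = 27.100 − 21.635 = 5.465
ΔΔCt = 5.465 − 3.280 = 2.185
Fold change = 2^(−2.185) = 0.2199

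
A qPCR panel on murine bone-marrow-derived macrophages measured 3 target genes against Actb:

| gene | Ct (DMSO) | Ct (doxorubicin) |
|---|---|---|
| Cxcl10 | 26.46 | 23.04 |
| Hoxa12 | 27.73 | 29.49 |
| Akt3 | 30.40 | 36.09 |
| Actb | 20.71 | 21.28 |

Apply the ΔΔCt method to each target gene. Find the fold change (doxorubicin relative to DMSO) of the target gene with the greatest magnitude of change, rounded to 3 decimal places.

0.029

Cxcl10: ΔΔCt = (23.04−21.28) − (26.46−20.71) = 1.76 − 5.75 = -3.99; fold change = 2^3.99 = 15.889
Hoxa12: ΔΔCt = (29.49−21.28) − (27.73−20.71) = 8.21 − 7.02 = 1.19; fold change = 2^-1.19 = 0.438
Akt3: ΔΔCt = (36.09−21.28) − (30.40−20.71) = 14.81 − 9.69 = 5.12; fold change = 2^-5.12 = 0.029
Akt3 has the largest |ΔΔCt| = 5.12.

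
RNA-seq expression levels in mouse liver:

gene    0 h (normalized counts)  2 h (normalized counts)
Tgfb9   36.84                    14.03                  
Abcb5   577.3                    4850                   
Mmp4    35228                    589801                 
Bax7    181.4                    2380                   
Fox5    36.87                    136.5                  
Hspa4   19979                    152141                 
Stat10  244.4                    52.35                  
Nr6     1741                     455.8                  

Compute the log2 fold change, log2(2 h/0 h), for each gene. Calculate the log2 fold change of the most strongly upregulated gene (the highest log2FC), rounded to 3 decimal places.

log2(14.03/36.84) = -1.393  (Tgfb9)
log2(4850/577.3) = 3.071  (Abcb5)
log2(589801/35228) = 4.065  (Mmp4)
log2(2380/181.4) = 3.714  (Bax7)
log2(136.5/36.87) = 1.888  (Fox5)
log2(152141/19979) = 2.929  (Hspa4)
log2(52.35/244.4) = -2.223  (Stat10)
log2(455.8/1741) = -1.933  (Nr6)
Mmp4 is most strongly upregulated.

4.065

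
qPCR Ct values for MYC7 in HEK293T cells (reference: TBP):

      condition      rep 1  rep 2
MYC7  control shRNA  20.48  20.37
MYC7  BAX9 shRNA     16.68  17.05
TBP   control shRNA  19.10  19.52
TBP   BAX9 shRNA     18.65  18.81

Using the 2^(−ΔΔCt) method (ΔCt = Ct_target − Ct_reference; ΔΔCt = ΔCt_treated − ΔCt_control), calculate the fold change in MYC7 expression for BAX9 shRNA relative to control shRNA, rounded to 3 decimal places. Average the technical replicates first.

7.890

Mean Ct: MYC7 control shRNA 20.425; MYC7 BAX9 shRNA 16.865; TBP control shRNA 19.310; TBP BAX9 shRNA 18.730
ΔCt(control shRNA) = 20.425 − 19.310 = 1.115
ΔCt(BAX9 shRNA) = 16.865 − 18.730 = -1.865
ΔΔCt = -1.865 − 1.115 = -2.980
Fold change = 2^(−(-2.980)) = 2^2.980 = 7.8899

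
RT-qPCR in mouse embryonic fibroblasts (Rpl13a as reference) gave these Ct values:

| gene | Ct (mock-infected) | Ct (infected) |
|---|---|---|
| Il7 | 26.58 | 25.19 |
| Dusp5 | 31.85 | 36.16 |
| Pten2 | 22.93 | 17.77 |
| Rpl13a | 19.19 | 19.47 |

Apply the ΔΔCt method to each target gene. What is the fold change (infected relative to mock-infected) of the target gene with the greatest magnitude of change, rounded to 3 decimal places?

Il7: ΔΔCt = (25.19−19.47) − (26.58−19.19) = 5.72 − 7.39 = -1.67; fold change = 2^1.67 = 3.182
Dusp5: ΔΔCt = (36.16−19.47) − (31.85−19.19) = 16.69 − 12.66 = 4.03; fold change = 2^-4.03 = 0.061
Pten2: ΔΔCt = (17.77−19.47) − (22.93−19.19) = -1.70 − 3.74 = -5.44; fold change = 2^5.44 = 43.411
Pten2 has the largest |ΔΔCt| = 5.44.

43.411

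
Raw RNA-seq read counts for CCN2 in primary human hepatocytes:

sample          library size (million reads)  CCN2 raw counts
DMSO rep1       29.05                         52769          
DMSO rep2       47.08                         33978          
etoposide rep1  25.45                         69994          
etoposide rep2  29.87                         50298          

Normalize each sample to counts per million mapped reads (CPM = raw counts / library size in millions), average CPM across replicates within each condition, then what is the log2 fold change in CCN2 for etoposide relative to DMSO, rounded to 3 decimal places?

0.805

CPM(DMSO rep1) = 52769 / 29.05 = 1816.4888
CPM(DMSO rep2) = 33978 / 47.08 = 721.7077
CPM(etoposide rep1) = 69994 / 25.45 = 2750.2554
CPM(etoposide rep2) = 50298 / 29.87 = 1683.8969
mean CPM(DMSO) = 1269.0983; mean CPM(etoposide) = 2217.0761
Fold change = 2217.0761 / 1269.0983 = 1.74697
log2(1.74697) = 0.8049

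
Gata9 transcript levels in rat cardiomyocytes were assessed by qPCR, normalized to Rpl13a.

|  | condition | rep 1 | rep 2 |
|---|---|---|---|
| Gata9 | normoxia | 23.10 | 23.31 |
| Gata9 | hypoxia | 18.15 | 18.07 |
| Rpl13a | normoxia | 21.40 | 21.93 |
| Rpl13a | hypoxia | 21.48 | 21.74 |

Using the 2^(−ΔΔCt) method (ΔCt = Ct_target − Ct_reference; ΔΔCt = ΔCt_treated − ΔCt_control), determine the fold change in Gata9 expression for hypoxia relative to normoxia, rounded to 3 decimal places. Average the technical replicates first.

32.900

Mean Ct: Gata9 normoxia 23.205; Gata9 hypoxia 18.110; Rpl13a normoxia 21.665; Rpl13a hypoxia 21.610
ΔCt(normoxia) = 23.205 − 21.665 = 1.540
ΔCt(hypoxia) = 18.110 − 21.610 = -3.500
ΔΔCt = -3.500 − 1.540 = -5.040
Fold change = 2^(−(-5.040)) = 2^5.040 = 32.8996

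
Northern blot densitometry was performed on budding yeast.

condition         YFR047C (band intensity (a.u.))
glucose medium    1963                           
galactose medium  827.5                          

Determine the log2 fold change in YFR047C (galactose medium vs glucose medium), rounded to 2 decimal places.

-1.25

Fold change = 827.5 / 1963 = 0.4215
log2(0.4215) = -1.246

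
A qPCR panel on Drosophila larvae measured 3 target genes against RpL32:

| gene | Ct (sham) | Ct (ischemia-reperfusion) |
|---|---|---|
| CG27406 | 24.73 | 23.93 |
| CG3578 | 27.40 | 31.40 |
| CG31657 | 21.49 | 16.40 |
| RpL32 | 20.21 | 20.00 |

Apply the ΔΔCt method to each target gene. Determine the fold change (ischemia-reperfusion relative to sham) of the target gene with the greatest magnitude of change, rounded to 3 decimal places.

29.446

CG27406: ΔΔCt = (23.93−20.00) − (24.73−20.21) = 3.93 − 4.52 = -0.59; fold change = 2^0.59 = 1.505
CG3578: ΔΔCt = (31.40−20.00) − (27.40−20.21) = 11.40 − 7.19 = 4.21; fold change = 2^-4.21 = 0.054
CG31657: ΔΔCt = (16.40−20.00) − (21.49−20.21) = -3.60 − 1.28 = -4.88; fold change = 2^4.88 = 29.446
CG31657 has the largest |ΔΔCt| = 4.88.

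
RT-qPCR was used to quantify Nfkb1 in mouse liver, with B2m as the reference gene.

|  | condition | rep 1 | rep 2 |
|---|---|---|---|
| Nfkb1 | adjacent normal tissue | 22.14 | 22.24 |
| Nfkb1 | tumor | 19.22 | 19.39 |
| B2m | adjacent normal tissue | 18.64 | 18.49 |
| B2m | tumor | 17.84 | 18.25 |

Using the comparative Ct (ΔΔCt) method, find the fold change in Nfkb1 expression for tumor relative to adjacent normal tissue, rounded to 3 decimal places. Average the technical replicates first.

5.152

Mean Ct: Nfkb1 adjacent normal tissue 22.190; Nfkb1 tumor 19.305; B2m adjacent normal tissue 18.565; B2m tumor 18.045
ΔCt(adjacent normal tissue) = 22.190 − 18.565 = 3.625
ΔCt(tumor) = 19.305 − 18.045 = 1.260
ΔΔCt = 1.260 − 3.625 = -2.365
Fold change = 2^(−(-2.365)) = 2^2.365 = 5.1515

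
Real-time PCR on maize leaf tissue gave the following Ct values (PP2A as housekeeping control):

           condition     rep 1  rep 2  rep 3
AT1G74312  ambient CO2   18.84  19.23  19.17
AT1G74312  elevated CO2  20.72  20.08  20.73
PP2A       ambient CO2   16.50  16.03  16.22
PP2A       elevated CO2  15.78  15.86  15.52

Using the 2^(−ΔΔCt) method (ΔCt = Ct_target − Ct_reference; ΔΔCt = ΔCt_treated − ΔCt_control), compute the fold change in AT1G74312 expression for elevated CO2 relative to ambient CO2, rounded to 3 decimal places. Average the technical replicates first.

0.257

Mean Ct: AT1G74312 ambient CO2 19.080; AT1G74312 elevated CO2 20.510; PP2A ambient CO2 16.250; PP2A elevated CO2 15.720
ΔCt(ambient CO2) = 19.080 − 16.250 = 2.830
ΔCt(elevated CO2) = 20.510 − 15.720 = 4.790
ΔΔCt = 4.790 − 2.830 = 1.960
Fold change = 2^(−1.960) = 0.2570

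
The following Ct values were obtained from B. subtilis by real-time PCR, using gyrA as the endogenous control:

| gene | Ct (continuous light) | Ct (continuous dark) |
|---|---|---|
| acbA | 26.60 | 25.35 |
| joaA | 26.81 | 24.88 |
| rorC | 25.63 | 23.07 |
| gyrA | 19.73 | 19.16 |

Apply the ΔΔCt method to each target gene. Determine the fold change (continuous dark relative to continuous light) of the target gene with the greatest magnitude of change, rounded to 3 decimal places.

acbA: ΔΔCt = (25.35−19.16) − (26.60−19.73) = 6.19 − 6.87 = -0.68; fold change = 2^0.68 = 1.602
joaA: ΔΔCt = (24.88−19.16) − (26.81−19.73) = 5.72 − 7.08 = -1.36; fold change = 2^1.36 = 2.567
rorC: ΔΔCt = (23.07−19.16) − (25.63−19.73) = 3.91 − 5.90 = -1.99; fold change = 2^1.99 = 3.972
rorC has the largest |ΔΔCt| = 1.99.

3.972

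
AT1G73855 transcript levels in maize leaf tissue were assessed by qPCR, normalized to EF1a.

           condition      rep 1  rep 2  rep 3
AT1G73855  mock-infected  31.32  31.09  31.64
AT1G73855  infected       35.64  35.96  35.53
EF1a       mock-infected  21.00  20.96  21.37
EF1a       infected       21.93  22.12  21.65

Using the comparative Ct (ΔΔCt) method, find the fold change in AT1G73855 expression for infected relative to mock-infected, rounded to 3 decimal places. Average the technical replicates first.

0.084

Mean Ct: AT1G73855 mock-infected 31.350; AT1G73855 infected 35.710; EF1a mock-infected 21.110; EF1a infected 21.900
ΔCt(mock-infected) = 31.350 − 21.110 = 10.240
ΔCt(infected) = 35.710 − 21.900 = 13.810
ΔΔCt = 13.810 − 10.240 = 3.570
Fold change = 2^(−3.570) = 0.0842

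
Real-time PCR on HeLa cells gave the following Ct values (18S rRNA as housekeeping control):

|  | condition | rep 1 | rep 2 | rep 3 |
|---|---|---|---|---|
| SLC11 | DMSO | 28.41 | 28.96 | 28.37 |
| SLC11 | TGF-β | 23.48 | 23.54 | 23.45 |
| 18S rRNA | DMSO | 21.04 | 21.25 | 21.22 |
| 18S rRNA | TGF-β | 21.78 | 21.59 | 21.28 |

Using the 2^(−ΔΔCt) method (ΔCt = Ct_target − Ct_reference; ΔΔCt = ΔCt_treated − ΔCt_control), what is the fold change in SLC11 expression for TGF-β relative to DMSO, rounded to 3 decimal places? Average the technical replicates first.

44.324

Mean Ct: SLC11 DMSO 28.580; SLC11 TGF-β 23.490; 18S rRNA DMSO 21.170; 18S rRNA TGF-β 21.550
ΔCt(DMSO) = 28.580 − 21.170 = 7.410
ΔCt(TGF-β) = 23.490 − 21.550 = 1.940
ΔΔCt = 1.940 − 7.410 = -5.470
Fold change = 2^(−(-5.470)) = 2^5.470 = 44.3235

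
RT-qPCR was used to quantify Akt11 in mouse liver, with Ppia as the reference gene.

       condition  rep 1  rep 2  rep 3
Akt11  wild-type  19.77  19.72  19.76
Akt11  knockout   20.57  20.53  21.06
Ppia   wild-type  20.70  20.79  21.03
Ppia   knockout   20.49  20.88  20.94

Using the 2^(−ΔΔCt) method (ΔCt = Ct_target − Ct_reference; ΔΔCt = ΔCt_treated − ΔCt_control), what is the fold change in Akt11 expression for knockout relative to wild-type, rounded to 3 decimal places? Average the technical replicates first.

Mean Ct: Akt11 wild-type 19.750; Akt11 knockout 20.720; Ppia wild-type 20.840; Ppia knockout 20.770
ΔCt(wild-type) = 19.750 − 20.840 = -1.090
ΔCt(knockout) = 20.720 − 20.770 = -0.050
ΔΔCt = -0.050 − (-1.090) = 1.040
Fold change = 2^(−1.040) = 0.4863

0.486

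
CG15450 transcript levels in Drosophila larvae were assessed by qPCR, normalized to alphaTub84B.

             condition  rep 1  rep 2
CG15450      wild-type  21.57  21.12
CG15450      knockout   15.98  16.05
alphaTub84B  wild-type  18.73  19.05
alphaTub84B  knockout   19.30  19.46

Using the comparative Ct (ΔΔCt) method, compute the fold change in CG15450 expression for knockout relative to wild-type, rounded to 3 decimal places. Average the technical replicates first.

Mean Ct: CG15450 wild-type 21.345; CG15450 knockout 16.015; alphaTub84B wild-type 18.890; alphaTub84B knockout 19.380
ΔCt(wild-type) = 21.345 − 18.890 = 2.455
ΔCt(knockout) = 16.015 − 19.380 = -3.365
ΔΔCt = -3.365 − 2.455 = -5.820
Fold change = 2^(−(-5.820)) = 2^5.820 = 56.4930

56.493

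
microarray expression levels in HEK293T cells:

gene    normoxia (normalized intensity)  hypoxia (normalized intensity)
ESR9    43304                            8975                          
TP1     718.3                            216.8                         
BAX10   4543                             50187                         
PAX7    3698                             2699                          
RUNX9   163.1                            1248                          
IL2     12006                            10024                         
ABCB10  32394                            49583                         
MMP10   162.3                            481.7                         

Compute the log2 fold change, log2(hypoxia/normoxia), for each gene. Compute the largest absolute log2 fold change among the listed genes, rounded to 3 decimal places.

3.466

log2(8975/43304) = -2.271  (ESR9)
log2(216.8/718.3) = -1.728  (TP1)
log2(50187/4543) = 3.466  (BAX10)
log2(2699/3698) = -0.454  (PAX7)
log2(1248/163.1) = 2.936  (RUNX9)
log2(10024/12006) = -0.260  (IL2)
log2(49583/32394) = 0.614  (ABCB10)
log2(481.7/162.3) = 1.569  (MMP10)
The largest magnitude belongs to BAX10.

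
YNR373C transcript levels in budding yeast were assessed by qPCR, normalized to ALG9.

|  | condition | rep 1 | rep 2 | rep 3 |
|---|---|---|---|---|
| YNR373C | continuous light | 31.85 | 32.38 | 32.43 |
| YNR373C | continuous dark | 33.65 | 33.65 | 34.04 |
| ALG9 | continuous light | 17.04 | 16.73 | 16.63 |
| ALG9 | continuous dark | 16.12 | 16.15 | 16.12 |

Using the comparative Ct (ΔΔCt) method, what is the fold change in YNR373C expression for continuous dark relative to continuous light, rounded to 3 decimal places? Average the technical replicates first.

0.213

Mean Ct: YNR373C continuous light 32.220; YNR373C continuous dark 33.780; ALG9 continuous light 16.800; ALG9 continuous dark 16.130
ΔCt(continuous light) = 32.220 − 16.800 = 15.420
ΔCt(continuous dark) = 33.780 − 16.130 = 17.650
ΔΔCt = 17.650 − 15.420 = 2.230
Fold change = 2^(−2.230) = 0.2132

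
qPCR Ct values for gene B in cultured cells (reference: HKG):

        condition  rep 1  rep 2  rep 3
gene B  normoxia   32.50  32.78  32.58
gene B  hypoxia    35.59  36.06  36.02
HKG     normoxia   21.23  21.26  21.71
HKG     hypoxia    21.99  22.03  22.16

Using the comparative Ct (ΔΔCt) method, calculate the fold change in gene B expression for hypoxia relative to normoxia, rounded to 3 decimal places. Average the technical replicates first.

0.164

Mean Ct: gene B normoxia 32.620; gene B hypoxia 35.890; HKG normoxia 21.400; HKG hypoxia 22.060
ΔCt(normoxia) = 32.620 − 21.400 = 11.220
ΔCt(hypoxia) = 35.890 − 22.060 = 13.830
ΔΔCt = 13.830 − 11.220 = 2.610
Fold change = 2^(−2.610) = 0.1638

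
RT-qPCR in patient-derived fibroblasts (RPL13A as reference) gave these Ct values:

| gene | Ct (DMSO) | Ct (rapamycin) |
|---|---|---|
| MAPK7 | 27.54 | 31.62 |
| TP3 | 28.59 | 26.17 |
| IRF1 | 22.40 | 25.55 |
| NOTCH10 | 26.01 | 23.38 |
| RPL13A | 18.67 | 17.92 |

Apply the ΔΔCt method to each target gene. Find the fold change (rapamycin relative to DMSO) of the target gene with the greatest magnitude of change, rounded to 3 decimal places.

0.035

MAPK7: ΔΔCt = (31.62−17.92) − (27.54−18.67) = 13.70 − 8.87 = 4.83; fold change = 2^-4.83 = 0.035
TP3: ΔΔCt = (26.17−17.92) − (28.59−18.67) = 8.25 − 9.92 = -1.67; fold change = 2^1.67 = 3.182
IRF1: ΔΔCt = (25.55−17.92) − (22.40−18.67) = 7.63 − 3.73 = 3.90; fold change = 2^-3.90 = 0.067
NOTCH10: ΔΔCt = (23.38−17.92) − (26.01−18.67) = 5.46 − 7.34 = -1.88; fold change = 2^1.88 = 3.681
MAPK7 has the largest |ΔΔCt| = 4.83.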